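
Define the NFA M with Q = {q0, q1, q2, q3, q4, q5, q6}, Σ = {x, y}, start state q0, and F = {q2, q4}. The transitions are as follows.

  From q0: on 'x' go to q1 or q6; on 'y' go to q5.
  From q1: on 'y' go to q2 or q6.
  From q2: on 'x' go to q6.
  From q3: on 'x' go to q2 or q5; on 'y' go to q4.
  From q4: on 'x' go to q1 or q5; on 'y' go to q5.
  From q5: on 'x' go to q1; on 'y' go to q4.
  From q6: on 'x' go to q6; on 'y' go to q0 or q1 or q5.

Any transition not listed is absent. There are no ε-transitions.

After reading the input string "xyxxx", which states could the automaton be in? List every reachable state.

{q6}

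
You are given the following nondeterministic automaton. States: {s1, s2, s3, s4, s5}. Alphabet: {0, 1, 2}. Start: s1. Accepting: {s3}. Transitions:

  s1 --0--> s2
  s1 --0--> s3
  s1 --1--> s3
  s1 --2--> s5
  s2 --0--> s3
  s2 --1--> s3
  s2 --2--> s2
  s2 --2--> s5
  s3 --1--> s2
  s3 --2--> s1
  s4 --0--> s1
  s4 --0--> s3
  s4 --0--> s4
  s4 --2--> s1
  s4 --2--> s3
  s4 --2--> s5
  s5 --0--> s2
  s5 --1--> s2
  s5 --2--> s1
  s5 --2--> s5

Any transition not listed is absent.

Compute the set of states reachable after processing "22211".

{s2, s3}

Start in {s1}.
Read '2': {s1} → {s5}.
Read '2': {s5} → {s1, s5}.
Read '2': {s1, s5} → {s1, s5}.
Read '1': {s1, s5} → {s2, s3}.
Read '1': {s2, s3} → {s2, s3}.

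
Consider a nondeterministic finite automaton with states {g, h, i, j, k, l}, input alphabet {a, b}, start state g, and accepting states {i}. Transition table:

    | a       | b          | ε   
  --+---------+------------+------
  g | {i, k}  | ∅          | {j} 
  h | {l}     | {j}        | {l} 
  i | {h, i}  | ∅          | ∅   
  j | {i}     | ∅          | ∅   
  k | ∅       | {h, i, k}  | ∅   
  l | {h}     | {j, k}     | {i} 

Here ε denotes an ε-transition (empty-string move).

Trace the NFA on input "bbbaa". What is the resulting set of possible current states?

∅

Start: ε-closure({g}) = {g, j}.
Read 'b': {g, j} → ∅.
The set is empty and remains empty for the remaining 4 symbols.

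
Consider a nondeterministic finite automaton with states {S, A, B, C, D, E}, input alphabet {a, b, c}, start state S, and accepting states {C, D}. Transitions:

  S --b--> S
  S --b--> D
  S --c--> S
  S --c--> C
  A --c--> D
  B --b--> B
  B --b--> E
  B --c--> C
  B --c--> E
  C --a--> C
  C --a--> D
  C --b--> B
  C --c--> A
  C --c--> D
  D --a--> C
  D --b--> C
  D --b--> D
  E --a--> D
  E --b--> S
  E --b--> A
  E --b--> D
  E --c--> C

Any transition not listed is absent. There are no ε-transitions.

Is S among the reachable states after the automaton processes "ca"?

Start in {S}.
Read 'c': S→{S, C}; now {S, C}.
Read 'a': S→∅, C→{C, D}; now {C, D}.
State S is not in {C, D}.

No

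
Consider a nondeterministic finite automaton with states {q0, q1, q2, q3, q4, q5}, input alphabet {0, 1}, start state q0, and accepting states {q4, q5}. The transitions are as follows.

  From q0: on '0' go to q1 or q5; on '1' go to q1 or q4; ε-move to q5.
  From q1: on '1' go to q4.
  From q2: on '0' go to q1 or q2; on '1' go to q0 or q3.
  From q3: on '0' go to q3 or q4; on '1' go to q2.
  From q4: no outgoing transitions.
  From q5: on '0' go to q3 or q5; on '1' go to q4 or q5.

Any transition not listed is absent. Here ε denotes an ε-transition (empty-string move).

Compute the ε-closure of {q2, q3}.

Begin with {q2, q3}.
No ε-moves leave this set, so the closure equals the set itself.

{q2, q3}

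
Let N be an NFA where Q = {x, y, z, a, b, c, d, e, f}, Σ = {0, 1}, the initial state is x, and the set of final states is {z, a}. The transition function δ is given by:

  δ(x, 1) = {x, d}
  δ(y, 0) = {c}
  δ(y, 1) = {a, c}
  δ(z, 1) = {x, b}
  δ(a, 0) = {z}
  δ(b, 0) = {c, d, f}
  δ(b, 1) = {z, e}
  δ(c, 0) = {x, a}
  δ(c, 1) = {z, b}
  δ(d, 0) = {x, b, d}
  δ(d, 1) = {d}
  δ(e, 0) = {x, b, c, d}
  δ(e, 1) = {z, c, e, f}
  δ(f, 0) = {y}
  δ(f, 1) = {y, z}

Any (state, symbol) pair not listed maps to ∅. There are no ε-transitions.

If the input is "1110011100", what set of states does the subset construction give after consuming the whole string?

{x, y, z, a, b, c, d, f}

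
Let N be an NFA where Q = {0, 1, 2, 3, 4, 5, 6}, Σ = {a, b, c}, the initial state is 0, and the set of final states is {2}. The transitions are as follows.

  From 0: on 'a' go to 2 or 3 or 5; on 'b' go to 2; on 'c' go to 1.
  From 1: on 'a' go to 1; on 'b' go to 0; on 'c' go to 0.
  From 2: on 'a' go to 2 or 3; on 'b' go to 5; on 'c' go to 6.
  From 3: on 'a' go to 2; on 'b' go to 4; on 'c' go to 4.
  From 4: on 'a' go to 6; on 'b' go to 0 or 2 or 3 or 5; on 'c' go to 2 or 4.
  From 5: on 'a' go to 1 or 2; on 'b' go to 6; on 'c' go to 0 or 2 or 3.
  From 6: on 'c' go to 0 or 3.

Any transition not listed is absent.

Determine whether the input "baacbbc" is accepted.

Start in {0}.
Read 'b': {0} → {2}.
Read 'a': {2} → {2, 3}.
Read 'a': {2, 3} → {2, 3}.
Read 'c': {2, 3} → {4, 6}.
Read 'b': {4, 6} → {0, 2, 3, 5}.
Read 'b': {0, 2, 3, 5} → {2, 4, 5, 6}.
Read 'c': {2, 4, 5, 6} → {0, 2, 3, 4, 6}.
The final set {0, 2, 3, 4, 6} contains the accepting state 2.

Yes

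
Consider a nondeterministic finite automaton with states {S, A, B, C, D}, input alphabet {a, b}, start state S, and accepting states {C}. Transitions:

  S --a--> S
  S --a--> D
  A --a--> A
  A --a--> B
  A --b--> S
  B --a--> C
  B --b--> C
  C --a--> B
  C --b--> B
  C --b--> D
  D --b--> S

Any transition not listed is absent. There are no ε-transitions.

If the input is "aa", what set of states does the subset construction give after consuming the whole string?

Start in {S}.
Read 'a': {S} → {S, D}.
Read 'a': {S, D} → {S, D}.

{S, D}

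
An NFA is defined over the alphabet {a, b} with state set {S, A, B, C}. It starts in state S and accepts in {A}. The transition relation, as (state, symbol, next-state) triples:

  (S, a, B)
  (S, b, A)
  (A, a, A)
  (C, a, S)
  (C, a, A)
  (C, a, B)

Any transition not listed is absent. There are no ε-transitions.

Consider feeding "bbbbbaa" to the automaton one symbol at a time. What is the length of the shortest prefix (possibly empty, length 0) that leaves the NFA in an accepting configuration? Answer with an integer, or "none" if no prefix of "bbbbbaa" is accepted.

Start in {S}.
Read 'b': S→{A}; now {A}.
None of the earlier sets intersect F, but {A} does.

1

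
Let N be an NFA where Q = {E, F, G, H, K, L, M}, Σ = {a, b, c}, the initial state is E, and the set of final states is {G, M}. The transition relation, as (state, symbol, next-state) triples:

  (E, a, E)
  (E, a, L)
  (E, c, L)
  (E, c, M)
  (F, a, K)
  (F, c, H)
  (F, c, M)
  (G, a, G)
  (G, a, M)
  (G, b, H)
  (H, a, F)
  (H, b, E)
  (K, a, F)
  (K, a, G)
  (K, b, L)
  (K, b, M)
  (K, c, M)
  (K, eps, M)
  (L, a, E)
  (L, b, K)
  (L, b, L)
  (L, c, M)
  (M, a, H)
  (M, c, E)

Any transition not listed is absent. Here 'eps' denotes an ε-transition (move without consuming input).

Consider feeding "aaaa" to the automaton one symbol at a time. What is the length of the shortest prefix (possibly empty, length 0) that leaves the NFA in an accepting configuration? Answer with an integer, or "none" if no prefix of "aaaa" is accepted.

Start in {E}.
Read 'a': {E} → {E, L}.
Read 'a': {E, L} → {E, L}.
Read 'a': {E, L} → {E, L}.
Read 'a': {E, L} → {E, L}.
No reachable set along the way intersects F.

none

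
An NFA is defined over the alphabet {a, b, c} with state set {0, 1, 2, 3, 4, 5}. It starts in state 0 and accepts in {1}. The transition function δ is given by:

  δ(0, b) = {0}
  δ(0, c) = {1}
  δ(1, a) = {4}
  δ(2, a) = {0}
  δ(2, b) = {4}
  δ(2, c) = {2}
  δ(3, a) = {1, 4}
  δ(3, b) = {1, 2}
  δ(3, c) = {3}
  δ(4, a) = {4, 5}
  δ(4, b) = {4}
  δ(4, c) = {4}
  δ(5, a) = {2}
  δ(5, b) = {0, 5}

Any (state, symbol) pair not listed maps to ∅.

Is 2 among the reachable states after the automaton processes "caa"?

No

Start in {0}.
Read 'c': 0→{1}; now {1}.
Read 'a': 1→{4}; now {4}.
Read 'a': 4→{4, 5}; now {4, 5}.
State 2 is not in {4, 5}.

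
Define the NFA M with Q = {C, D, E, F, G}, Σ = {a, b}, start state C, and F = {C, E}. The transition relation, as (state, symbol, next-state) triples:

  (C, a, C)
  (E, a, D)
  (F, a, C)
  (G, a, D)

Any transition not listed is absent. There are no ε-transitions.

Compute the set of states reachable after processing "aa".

Start in {C}.
Read 'a': C→{C}; now {C}.
Read 'a': C→{C}; now {C}.

{C}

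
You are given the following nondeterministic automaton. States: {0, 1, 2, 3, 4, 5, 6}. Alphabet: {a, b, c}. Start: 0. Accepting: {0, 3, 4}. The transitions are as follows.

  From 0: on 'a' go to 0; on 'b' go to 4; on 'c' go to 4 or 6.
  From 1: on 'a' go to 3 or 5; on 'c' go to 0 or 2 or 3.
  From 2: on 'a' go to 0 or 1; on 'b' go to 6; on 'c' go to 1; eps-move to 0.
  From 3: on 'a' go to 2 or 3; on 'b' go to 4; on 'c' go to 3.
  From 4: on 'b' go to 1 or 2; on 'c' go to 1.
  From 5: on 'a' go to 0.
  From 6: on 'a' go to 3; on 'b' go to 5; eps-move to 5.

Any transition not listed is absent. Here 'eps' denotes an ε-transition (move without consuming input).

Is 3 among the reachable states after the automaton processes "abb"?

Start in {0}.
Read 'a': 0→{0}; now {0}.
Read 'b': 0→{4}; now {4}.
Read 'b': 4→{1, 2}; union {1, 2}; ε-closure = {0, 1, 2}.
State 3 is not in {0, 1, 2}.

No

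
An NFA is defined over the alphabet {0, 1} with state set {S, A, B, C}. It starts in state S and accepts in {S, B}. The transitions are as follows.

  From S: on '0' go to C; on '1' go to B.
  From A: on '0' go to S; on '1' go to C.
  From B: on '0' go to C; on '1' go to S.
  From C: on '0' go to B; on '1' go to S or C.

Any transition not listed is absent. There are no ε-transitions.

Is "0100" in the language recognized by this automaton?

Start in {S}.
Read '0': S→{C}; now {C}.
Read '1': C→{S, C}; now {S, C}.
Read '0': S→{C}, C→{B}; now {B, C}.
Read '0': B→{C}, C→{B}; now {B, C}.
The final set {B, C} contains the accepting state B.

Yes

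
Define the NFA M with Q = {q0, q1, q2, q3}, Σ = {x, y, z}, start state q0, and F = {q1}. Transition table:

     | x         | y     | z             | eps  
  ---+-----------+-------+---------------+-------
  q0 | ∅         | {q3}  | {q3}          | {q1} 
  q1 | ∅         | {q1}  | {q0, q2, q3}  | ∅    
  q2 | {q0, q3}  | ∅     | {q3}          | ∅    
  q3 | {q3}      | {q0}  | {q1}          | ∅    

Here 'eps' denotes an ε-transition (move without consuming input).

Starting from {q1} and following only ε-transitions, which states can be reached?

Begin with {q1}.
No ε-moves leave this set, so the closure equals the set itself.

{q1}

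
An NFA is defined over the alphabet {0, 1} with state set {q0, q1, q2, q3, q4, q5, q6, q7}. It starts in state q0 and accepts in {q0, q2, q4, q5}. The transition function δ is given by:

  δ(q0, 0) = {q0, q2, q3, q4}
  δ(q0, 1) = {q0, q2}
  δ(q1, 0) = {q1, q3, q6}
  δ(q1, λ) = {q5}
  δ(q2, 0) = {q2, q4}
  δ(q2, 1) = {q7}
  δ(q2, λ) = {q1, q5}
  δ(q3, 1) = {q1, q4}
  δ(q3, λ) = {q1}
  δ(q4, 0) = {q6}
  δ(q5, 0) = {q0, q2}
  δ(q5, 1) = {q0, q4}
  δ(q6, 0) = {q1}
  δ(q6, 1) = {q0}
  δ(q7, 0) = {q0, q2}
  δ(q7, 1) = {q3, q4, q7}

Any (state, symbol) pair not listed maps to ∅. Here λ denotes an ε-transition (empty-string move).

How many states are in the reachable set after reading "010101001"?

6

Start in {q0}.
Read '0': q0→{q0, q2, q3, q4}; union {q0, q2, q3, q4}; ε-closure = {q0, q1, q2, q3, q4, q5}.
Read '1': q0→{q0, q2}, q1→∅, q2→{q7}, q3→{q1, q4}, q4→∅, q5→{q0, q4}; union {q0, q1, q2, q4, q7}; ε-closure = {q0, q1, q2, q4, q5, q7}.
Read '0': q0→{q0, q2, q3, q4}, q1→{q1, q3, q6}, q2→{q2, q4}, q4→{q6}, q5→{q0, q2}, q7→{q0, q2}; union {q0, q1, q2, q3, q4, q6}; ε-closure = {q0, q1, q2, q3, q4, q5, q6}.
Read '1': q0→{q0, q2}, q1→∅, q2→{q7}, q3→{q1, q4}, q4→∅, q5→{q0, q4}, q6→{q0}; union {q0, q1, q2, q4, q7}; ε-closure = {q0, q1, q2, q4, q5, q7}.
Read '0': q0→{q0, q2, q3, q4}, q1→{q1, q3, q6}, q2→{q2, q4}, q4→{q6}, q5→{q0, q2}, q7→{q0, q2}; union {q0, q1, q2, q3, q4, q6}; ε-closure = {q0, q1, q2, q3, q4, q5, q6}.
Read '1': q0→{q0, q2}, q1→∅, q2→{q7}, q3→{q1, q4}, q4→∅, q5→{q0, q4}, q6→{q0}; union {q0, q1, q2, q4, q7}; ε-closure = {q0, q1, q2, q4, q5, q7}.
Read '0': q0→{q0, q2, q3, q4}, q1→{q1, q3, q6}, q2→{q2, q4}, q4→{q6}, q5→{q0, q2}, q7→{q0, q2}; union {q0, q1, q2, q3, q4, q6}; ε-closure = {q0, q1, q2, q3, q4, q5, q6}.
Read '0': q0→{q0, q2, q3, q4}, q1→{q1, q3, q6}, q2→{q2, q4}, q3→∅, q4→{q6}, q5→{q0, q2}, q6→{q1}; union {q0, q1, q2, q3, q4, q6}; ε-closure = {q0, q1, q2, q3, q4, q5, q6}.
Read '1': q0→{q0, q2}, q1→∅, q2→{q7}, q3→{q1, q4}, q4→∅, q5→{q0, q4}, q6→{q0}; union {q0, q1, q2, q4, q7}; ε-closure = {q0, q1, q2, q4, q5, q7}.
That set has 6 states.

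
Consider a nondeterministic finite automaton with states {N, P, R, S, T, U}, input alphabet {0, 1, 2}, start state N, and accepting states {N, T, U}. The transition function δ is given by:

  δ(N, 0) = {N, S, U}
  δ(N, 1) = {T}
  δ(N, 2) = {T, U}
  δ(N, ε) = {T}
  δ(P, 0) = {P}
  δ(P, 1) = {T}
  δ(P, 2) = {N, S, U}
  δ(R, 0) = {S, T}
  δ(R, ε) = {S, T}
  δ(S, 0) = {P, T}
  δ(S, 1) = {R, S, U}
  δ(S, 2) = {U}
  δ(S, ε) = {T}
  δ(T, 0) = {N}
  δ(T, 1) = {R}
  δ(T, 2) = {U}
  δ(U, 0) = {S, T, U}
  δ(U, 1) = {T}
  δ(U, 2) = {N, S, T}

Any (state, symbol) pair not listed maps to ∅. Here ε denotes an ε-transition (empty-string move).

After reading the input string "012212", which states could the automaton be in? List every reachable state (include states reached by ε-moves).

Start: ε-closure({N}) = {N, T}.
Read '0': N→{N, S, U}, T→{N}; union {N, S, U}; ε-closure = {N, S, T, U}.
Read '1': N→{T}, S→{R, S, U}, T→{R}, U→{T}; now {R, S, T, U}.
Read '2': R→∅, S→{U}, T→{U}, U→{N, S, T}; now {N, S, T, U}.
Read '2': N→{T, U}, S→{U}, T→{U}, U→{N, S, T}; now {N, S, T, U}.
Read '1': N→{T}, S→{R, S, U}, T→{R}, U→{T}; now {R, S, T, U}.
Read '2': R→∅, S→{U}, T→{U}, U→{N, S, T}; now {N, S, T, U}.

{N, S, T, U}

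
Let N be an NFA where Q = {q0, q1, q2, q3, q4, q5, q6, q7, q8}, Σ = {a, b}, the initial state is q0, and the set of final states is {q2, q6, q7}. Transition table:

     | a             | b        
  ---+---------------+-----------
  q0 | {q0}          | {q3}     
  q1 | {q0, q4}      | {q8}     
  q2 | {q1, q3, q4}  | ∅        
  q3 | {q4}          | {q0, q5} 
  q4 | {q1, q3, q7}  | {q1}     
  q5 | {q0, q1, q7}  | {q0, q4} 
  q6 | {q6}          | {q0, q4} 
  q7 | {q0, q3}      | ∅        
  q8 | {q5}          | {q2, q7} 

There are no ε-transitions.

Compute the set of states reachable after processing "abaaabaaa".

{q0, q1, q3, q4, q7}

Start in {q0}.
Read 'a': {q0} → {q0}.
Read 'b': {q0} → {q3}.
Read 'a': {q3} → {q4}.
Read 'a': {q4} → {q1, q3, q7}.
Read 'a': {q1, q3, q7} → {q0, q3, q4}.
Read 'b': {q0, q3, q4} → {q0, q1, q3, q5}.
Read 'a': {q0, q1, q3, q5} → {q0, q1, q4, q7}.
Read 'a': {q0, q1, q4, q7} → {q0, q1, q3, q4, q7}.
Read 'a': {q0, q1, q3, q4, q7} → {q0, q1, q3, q4, q7}.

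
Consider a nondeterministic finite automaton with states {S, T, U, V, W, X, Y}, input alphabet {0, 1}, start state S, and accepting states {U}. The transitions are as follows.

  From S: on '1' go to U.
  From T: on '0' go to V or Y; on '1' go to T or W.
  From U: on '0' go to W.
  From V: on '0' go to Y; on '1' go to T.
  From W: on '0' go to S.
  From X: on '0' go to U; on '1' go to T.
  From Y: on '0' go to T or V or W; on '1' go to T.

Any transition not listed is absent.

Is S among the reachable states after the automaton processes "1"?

No

Start in {S}.
Read '1': S→{U}; now {U}.
State S is not in {U}.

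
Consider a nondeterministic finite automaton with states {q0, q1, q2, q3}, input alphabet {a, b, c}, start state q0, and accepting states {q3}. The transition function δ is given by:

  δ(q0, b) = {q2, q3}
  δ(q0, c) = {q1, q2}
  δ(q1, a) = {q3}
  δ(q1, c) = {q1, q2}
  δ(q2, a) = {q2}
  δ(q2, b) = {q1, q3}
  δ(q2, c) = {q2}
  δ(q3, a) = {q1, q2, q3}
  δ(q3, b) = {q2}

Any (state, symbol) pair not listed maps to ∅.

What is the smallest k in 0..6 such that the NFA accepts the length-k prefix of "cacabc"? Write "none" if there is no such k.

2

Start in {q0}.
Read 'c': q0→{q1, q2}; now {q1, q2}.
Read 'a': q1→{q3}, q2→{q2}; now {q2, q3}.
None of the earlier sets intersect F, but {q2, q3} does.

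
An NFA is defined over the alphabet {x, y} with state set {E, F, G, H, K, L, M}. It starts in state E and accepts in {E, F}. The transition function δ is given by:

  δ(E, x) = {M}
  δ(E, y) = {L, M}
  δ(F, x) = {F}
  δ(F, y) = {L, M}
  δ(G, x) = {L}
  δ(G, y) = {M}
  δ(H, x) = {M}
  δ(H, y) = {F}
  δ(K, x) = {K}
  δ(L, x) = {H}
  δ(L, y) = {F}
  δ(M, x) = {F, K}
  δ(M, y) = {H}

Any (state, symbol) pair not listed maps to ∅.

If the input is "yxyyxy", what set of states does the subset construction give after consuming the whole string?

Start in {E}.
Read 'y': E→{L, M}; now {L, M}.
Read 'x': L→{H}, M→{F, K}; now {F, H, K}.
Read 'y': F→{L, M}, H→{F}, K→∅; now {F, L, M}.
Read 'y': F→{L, M}, L→{F}, M→{H}; now {F, H, L, M}.
Read 'x': F→{F}, H→{M}, L→{H}, M→{F, K}; now {F, H, K, M}.
Read 'y': F→{L, M}, H→{F}, K→∅, M→{H}; now {F, H, L, M}.

{F, H, L, M}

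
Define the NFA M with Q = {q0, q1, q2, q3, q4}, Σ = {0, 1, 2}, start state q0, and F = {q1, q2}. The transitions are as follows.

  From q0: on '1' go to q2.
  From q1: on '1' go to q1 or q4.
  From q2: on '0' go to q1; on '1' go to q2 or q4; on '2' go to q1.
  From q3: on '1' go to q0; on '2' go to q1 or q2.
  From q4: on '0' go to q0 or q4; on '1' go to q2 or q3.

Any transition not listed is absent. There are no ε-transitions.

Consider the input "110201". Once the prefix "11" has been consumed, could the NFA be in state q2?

Start in {q0}.
Read '1': q0→{q2}; now {q2}.
Read '1': q2→{q2, q4}; now {q2, q4}.
State q2 is in {q2, q4}.

Yes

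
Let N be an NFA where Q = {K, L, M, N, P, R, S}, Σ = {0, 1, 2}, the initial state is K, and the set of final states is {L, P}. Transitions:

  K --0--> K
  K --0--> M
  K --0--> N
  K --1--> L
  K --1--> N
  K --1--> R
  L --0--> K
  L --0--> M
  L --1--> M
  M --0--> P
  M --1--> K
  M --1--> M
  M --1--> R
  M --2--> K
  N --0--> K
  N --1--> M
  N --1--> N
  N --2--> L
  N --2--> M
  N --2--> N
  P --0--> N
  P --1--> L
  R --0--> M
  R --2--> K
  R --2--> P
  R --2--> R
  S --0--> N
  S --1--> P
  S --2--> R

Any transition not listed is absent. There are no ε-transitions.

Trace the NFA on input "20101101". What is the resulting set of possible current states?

∅

Start in {K}.
Read '2': {K} → ∅.
The set is empty and remains empty for the remaining 7 symbols.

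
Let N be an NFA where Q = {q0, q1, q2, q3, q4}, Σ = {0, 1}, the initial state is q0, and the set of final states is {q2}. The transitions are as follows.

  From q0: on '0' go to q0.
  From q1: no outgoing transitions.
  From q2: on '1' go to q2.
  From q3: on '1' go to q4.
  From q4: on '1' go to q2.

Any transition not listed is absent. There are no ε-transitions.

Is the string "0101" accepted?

No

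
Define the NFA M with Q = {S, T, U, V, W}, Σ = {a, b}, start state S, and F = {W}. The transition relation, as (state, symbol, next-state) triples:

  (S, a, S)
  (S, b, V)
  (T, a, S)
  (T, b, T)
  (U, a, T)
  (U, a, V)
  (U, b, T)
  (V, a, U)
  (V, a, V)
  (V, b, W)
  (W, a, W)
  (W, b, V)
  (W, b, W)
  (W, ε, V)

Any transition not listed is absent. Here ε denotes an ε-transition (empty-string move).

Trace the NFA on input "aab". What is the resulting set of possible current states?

Start in {S}.
Read 'a': {S} → {S}.
Read 'a': {S} → {S}.
Read 'b': {S} → {V}.

{V}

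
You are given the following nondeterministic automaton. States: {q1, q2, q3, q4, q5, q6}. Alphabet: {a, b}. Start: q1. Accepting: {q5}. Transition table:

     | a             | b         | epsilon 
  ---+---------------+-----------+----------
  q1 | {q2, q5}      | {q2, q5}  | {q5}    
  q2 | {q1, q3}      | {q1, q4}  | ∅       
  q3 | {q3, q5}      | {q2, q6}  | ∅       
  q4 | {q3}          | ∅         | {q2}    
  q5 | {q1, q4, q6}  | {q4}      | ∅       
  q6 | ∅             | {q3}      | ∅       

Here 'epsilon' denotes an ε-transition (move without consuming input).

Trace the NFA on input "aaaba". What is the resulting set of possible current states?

Start: ε-closure({q1}) = {q1, q5}.
Read 'a': {q1, q5} → {q1, q2, q4, q5, q6}.
Read 'a': {q1, q2, q4, q5, q6} → {q1, q2, q3, q4, q5, q6}.
Read 'a': {q1, q2, q3, q4, q5, q6} → {q1, q2, q3, q4, q5, q6}.
Read 'b': {q1, q2, q3, q4, q5, q6} → {q1, q2, q3, q4, q5, q6}.
Read 'a': {q1, q2, q3, q4, q5, q6} → {q1, q2, q3, q4, q5, q6}.

{q1, q2, q3, q4, q5, q6}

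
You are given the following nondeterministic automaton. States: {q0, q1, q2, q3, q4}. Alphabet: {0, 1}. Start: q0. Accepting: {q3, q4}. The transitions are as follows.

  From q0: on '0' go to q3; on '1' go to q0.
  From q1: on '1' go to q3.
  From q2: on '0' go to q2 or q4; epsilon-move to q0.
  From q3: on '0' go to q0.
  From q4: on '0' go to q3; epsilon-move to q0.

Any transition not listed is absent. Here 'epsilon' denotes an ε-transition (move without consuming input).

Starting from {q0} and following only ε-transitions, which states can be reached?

Begin with {q0}.
No ε-moves leave this set, so the closure equals the set itself.

{q0}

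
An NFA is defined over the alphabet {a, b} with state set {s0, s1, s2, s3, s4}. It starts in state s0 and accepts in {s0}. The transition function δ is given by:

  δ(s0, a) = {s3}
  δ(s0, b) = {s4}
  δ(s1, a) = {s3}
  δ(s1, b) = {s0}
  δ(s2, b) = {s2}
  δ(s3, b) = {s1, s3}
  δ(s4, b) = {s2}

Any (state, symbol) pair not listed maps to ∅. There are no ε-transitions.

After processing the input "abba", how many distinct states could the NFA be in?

Start in {s0}.
Read 'a': {s0} → {s3}.
Read 'b': {s3} → {s1, s3}.
Read 'b': {s1, s3} → {s0, s1, s3}.
Read 'a': {s0, s1, s3} → {s3}.
That set has 1 state.

1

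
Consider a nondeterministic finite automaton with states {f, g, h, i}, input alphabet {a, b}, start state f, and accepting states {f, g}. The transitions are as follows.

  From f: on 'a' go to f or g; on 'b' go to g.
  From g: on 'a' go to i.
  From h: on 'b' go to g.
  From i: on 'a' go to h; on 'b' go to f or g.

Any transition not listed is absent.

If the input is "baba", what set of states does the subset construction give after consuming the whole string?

Start in {f}.
Read 'b': {f} → {g}.
Read 'a': {g} → {i}.
Read 'b': {i} → {f, g}.
Read 'a': {f, g} → {f, g, i}.

{f, g, i}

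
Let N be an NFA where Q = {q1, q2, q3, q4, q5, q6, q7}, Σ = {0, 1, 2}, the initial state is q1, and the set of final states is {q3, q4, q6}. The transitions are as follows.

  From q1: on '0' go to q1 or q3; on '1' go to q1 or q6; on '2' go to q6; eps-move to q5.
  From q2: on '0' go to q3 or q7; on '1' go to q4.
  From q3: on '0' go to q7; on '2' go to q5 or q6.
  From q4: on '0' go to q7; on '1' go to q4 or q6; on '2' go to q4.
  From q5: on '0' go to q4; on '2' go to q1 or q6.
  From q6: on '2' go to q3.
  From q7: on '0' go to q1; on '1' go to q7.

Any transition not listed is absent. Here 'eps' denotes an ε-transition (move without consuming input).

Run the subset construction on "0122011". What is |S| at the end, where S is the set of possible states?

Start: ε-closure({q1}) = {q1, q5}.
Read '0': q1→{q1, q3}, q5→{q4}; union {q1, q3, q4}; ε-closure = {q1, q3, q4, q5}.
Read '1': q1→{q1, q6}, q3→∅, q4→{q4, q6}, q5→∅; union {q1, q4, q6}; ε-closure = {q1, q4, q5, q6}.
Read '2': q1→{q6}, q4→{q4}, q5→{q1, q6}, q6→{q3}; union {q1, q3, q4, q6}; ε-closure = {q1, q3, q4, q5, q6}.
Read '2': q1→{q6}, q3→{q5, q6}, q4→{q4}, q5→{q1, q6}, q6→{q3}; now {q1, q3, q4, q5, q6}.
Read '0': q1→{q1, q3}, q3→{q7}, q4→{q7}, q5→{q4}, q6→∅; union {q1, q3, q4, q7}; ε-closure = {q1, q3, q4, q5, q7}.
Read '1': q1→{q1, q6}, q3→∅, q4→{q4, q6}, q5→∅, q7→{q7}; union {q1, q4, q6, q7}; ε-closure = {q1, q4, q5, q6, q7}.
Read '1': q1→{q1, q6}, q4→{q4, q6}, q5→∅, q6→∅, q7→{q7}; union {q1, q4, q6, q7}; ε-closure = {q1, q4, q5, q6, q7}.
That set has 5 states.

5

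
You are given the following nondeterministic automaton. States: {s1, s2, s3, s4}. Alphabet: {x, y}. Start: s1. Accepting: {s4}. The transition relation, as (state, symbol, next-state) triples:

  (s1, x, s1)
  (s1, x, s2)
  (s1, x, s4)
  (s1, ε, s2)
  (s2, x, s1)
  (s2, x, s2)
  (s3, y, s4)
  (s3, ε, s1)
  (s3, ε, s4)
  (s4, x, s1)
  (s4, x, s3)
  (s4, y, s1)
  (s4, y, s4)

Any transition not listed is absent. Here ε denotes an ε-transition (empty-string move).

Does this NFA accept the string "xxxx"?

Yes

Start: ε-closure({s1}) = {s1, s2}.
Read 'x': {s1, s2} → {s1, s2, s4}.
Read 'x': {s1, s2, s4} → {s1, s2, s3, s4}.
Read 'x': {s1, s2, s3, s4} → {s1, s2, s3, s4}.
Read 'x': {s1, s2, s3, s4} → {s1, s2, s3, s4}.
The final set {s1, s2, s3, s4} contains the accepting state s4.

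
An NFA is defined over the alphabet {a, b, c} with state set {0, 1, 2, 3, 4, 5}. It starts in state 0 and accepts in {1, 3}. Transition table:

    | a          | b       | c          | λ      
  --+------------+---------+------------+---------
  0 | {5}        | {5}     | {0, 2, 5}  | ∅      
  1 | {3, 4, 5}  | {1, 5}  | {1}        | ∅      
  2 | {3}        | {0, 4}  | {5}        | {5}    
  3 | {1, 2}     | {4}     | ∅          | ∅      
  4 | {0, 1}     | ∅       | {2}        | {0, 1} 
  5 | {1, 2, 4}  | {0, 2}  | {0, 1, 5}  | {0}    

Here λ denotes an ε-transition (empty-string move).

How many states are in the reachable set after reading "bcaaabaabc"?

Start in {0}.
Read 'b': {0} → {0, 5}.
Read 'c': {0, 5} → {0, 1, 2, 5}.
Read 'a': {0, 1, 2, 5} → {0, 1, 2, 3, 4, 5}.
Read 'a': {0, 1, 2, 3, 4, 5} → {0, 1, 2, 3, 4, 5}.
Read 'a': {0, 1, 2, 3, 4, 5} → {0, 1, 2, 3, 4, 5}.
Read 'b': {0, 1, 2, 3, 4, 5} → {0, 1, 2, 4, 5}.
Read 'a': {0, 1, 2, 4, 5} → {0, 1, 2, 3, 4, 5}.
Read 'a': {0, 1, 2, 3, 4, 5} → {0, 1, 2, 3, 4, 5}.
Read 'b': {0, 1, 2, 3, 4, 5} → {0, 1, 2, 4, 5}.
Read 'c': {0, 1, 2, 4, 5} → {0, 1, 2, 5}.
That set has 4 states.

4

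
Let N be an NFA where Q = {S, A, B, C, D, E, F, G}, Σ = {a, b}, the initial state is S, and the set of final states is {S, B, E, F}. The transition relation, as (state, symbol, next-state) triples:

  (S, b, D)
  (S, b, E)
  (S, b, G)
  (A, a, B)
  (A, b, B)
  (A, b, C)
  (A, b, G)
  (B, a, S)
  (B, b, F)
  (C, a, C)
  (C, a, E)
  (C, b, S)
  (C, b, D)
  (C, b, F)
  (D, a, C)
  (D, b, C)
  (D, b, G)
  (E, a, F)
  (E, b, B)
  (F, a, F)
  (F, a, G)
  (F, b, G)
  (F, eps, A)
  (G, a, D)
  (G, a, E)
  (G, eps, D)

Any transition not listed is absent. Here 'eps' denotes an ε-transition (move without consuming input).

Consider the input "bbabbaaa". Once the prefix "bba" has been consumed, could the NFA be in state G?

No

Start in {S}.
Read 'b': S→{D, E, G}; now {D, E, G}.
Read 'b': D→{C, G}, E→{B}, G→∅; union {B, C, G}; ε-closure = {B, C, D, G}.
Read 'a': B→{S}, C→{C, E}, D→{C}, G→{D, E}; now {S, C, D, E}.
State G is not in {S, C, D, E}.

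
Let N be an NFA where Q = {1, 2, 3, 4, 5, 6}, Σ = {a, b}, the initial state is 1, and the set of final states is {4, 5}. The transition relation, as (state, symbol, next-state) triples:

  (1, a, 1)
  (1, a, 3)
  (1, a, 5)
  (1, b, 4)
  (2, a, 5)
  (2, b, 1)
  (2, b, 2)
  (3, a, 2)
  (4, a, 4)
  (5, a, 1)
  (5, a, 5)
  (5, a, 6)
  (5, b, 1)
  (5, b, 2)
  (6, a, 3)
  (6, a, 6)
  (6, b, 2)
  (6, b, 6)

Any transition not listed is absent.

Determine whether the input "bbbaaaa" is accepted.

Start in {1}.
Read 'b': {1} → {4}.
Read 'b': {4} → ∅.
The set is empty and remains empty for the remaining 5 symbols.
The final set ∅ contains no accepting state.

No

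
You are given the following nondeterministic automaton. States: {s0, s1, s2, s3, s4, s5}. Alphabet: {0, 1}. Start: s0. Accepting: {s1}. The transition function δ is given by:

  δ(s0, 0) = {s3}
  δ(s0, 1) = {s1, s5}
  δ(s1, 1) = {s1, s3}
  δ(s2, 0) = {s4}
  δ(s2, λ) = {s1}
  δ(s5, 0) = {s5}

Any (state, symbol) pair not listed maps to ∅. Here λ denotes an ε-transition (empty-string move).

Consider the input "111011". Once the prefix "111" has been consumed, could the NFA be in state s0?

No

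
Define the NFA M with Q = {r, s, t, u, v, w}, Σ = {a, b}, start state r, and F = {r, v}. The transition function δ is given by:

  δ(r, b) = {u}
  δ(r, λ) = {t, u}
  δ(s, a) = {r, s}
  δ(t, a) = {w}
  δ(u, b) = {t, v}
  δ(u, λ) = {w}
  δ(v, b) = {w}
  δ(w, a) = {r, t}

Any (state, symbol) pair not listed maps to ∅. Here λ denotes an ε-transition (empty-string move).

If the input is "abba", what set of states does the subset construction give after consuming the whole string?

{r, t, u, w}

Start: ε-closure({r}) = {r, t, u, w}.
Read 'a': r→∅, t→{w}, u→∅, w→{r, t}; union {r, t, w}; ε-closure = {r, t, u, w}.
Read 'b': r→{u}, t→∅, u→{t, v}, w→∅; union {t, u, v}; ε-closure = {t, u, v, w}.
Read 'b': t→∅, u→{t, v}, v→{w}, w→∅; now {t, v, w}.
Read 'a': t→{w}, v→∅, w→{r, t}; union {r, t, w}; ε-closure = {r, t, u, w}.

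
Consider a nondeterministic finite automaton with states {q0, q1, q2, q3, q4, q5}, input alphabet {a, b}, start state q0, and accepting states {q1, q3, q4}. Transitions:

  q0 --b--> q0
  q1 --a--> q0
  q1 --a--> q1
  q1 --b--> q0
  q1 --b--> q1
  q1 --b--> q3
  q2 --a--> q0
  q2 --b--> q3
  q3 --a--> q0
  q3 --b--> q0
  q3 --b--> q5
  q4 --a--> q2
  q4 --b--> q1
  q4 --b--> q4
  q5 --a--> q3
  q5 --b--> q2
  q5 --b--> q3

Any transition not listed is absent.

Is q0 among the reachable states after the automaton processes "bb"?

Start in {q0}.
Read 'b': q0→{q0}; now {q0}.
Read 'b': q0→{q0}; now {q0}.
State q0 is in {q0}.

Yes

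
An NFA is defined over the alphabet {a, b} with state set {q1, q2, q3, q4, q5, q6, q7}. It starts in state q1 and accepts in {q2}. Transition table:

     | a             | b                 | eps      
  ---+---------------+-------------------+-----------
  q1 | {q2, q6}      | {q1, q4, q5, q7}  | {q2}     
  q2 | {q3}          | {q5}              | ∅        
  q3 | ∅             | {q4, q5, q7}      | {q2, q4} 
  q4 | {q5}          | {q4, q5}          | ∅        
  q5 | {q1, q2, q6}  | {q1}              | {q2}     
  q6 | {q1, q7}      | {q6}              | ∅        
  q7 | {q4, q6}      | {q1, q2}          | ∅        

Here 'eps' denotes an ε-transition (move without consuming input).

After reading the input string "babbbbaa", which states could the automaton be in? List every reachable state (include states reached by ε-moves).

{q1, q2, q3, q4, q5, q6, q7}

Start: ε-closure({q1}) = {q1, q2}.
Read 'b': q1→{q1, q4, q5, q7}, q2→{q5}; union {q1, q4, q5, q7}; ε-closure = {q1, q2, q4, q5, q7}.
Read 'a': q1→{q2, q6}, q2→{q3}, q4→{q5}, q5→{q1, q2, q6}, q7→{q4, q6}; now {q1, q2, q3, q4, q5, q6}.
Read 'b': q1→{q1, q4, q5, q7}, q2→{q5}, q3→{q4, q5, q7}, q4→{q4, q5}, q5→{q1}, q6→{q6}; union {q1, q4, q5, q6, q7}; ε-closure = {q1, q2, q4, q5, q6, q7}.
Read 'b': q1→{q1, q4, q5, q7}, q2→{q5}, q4→{q4, q5}, q5→{q1}, q6→{q6}, q7→{q1, q2}; now {q1, q2, q4, q5, q6, q7}.
Read 'b': q1→{q1, q4, q5, q7}, q2→{q5}, q4→{q4, q5}, q5→{q1}, q6→{q6}, q7→{q1, q2}; now {q1, q2, q4, q5, q6, q7}.
Read 'b': q1→{q1, q4, q5, q7}, q2→{q5}, q4→{q4, q5}, q5→{q1}, q6→{q6}, q7→{q1, q2}; now {q1, q2, q4, q5, q6, q7}.
Read 'a': q1→{q2, q6}, q2→{q3}, q4→{q5}, q5→{q1, q2, q6}, q6→{q1, q7}, q7→{q4, q6}; now {q1, q2, q3, q4, q5, q6, q7}.
Read 'a': q1→{q2, q6}, q2→{q3}, q3→∅, q4→{q5}, q5→{q1, q2, q6}, q6→{q1, q7}, q7→{q4, q6}; now {q1, q2, q3, q4, q5, q6, q7}.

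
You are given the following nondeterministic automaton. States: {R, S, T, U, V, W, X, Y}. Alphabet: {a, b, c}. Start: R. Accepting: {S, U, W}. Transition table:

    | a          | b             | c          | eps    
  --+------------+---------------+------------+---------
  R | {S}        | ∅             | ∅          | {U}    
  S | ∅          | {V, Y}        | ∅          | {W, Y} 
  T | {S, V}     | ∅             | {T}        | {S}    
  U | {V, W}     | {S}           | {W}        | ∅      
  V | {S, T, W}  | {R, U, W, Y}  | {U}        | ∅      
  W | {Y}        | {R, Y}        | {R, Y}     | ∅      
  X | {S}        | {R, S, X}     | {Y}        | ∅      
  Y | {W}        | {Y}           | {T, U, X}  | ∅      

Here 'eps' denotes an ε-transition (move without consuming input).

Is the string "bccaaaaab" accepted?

Yes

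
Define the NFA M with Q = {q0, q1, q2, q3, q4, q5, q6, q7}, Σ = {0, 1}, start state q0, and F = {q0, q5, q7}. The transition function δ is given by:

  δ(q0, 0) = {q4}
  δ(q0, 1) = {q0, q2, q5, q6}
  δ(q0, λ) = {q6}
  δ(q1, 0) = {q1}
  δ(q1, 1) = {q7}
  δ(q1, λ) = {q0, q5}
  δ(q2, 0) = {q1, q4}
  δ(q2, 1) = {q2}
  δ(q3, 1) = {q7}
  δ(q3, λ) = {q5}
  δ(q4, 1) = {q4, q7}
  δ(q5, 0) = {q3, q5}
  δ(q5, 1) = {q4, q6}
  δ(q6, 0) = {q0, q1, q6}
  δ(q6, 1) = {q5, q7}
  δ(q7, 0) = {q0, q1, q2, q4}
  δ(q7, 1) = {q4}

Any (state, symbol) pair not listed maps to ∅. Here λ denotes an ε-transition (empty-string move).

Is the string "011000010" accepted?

Yes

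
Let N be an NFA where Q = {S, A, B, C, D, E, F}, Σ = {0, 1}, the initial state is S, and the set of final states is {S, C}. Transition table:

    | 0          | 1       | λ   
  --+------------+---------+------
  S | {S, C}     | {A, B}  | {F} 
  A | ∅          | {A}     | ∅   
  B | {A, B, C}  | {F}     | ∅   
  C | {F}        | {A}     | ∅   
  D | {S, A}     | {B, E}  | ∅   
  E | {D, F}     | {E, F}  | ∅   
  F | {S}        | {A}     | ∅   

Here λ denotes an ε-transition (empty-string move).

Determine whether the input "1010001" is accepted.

Start: ε-closure({S}) = {S, F}.
Read '1': S→{A, B}, F→{A}; now {A, B}.
Read '0': A→∅, B→{A, B, C}; now {A, B, C}.
Read '1': A→{A}, B→{F}, C→{A}; now {A, F}.
Read '0': A→∅, F→{S}; union {S}; ε-closure = {S, F}.
Read '0': S→{S, C}, F→{S}; union {S, C}; ε-closure = {S, C, F}.
Read '0': S→{S, C}, C→{F}, F→{S}; now {S, C, F}.
Read '1': S→{A, B}, C→{A}, F→{A}; now {A, B}.
The final set {A, B} contains no accepting state.

No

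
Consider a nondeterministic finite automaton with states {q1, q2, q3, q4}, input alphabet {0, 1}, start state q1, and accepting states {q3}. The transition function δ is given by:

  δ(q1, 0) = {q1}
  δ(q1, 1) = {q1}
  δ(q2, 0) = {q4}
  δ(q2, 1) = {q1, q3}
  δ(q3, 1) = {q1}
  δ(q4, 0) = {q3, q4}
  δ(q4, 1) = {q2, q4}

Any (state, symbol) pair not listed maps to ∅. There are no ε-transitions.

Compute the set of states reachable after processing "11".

{q1}

Start in {q1}.
Read '1': q1→{q1}; now {q1}.
Read '1': q1→{q1}; now {q1}.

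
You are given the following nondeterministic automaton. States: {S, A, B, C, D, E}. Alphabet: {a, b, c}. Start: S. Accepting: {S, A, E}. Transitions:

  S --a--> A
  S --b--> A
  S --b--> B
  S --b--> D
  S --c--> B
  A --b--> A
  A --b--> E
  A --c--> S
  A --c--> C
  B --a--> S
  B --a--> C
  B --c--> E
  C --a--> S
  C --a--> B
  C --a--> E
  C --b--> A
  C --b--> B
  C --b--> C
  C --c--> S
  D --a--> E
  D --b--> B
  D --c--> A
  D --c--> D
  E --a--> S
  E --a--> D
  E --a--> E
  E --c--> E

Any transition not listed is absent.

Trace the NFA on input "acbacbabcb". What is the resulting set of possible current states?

Start in {S}.
Read 'a': {S} → {A}.
Read 'c': {A} → {S, C}.
Read 'b': {S, C} → {A, B, C, D}.
Read 'a': {A, B, C, D} → {S, B, C, E}.
Read 'c': {S, B, C, E} → {S, B, E}.
Read 'b': {S, B, E} → {A, B, D}.
Read 'a': {A, B, D} → {S, C, E}.
Read 'b': {S, C, E} → {A, B, C, D}.
Read 'c': {A, B, C, D} → {S, A, C, D, E}.
Read 'b': {S, A, C, D, E} → {A, B, C, D, E}.

{A, B, C, D, E}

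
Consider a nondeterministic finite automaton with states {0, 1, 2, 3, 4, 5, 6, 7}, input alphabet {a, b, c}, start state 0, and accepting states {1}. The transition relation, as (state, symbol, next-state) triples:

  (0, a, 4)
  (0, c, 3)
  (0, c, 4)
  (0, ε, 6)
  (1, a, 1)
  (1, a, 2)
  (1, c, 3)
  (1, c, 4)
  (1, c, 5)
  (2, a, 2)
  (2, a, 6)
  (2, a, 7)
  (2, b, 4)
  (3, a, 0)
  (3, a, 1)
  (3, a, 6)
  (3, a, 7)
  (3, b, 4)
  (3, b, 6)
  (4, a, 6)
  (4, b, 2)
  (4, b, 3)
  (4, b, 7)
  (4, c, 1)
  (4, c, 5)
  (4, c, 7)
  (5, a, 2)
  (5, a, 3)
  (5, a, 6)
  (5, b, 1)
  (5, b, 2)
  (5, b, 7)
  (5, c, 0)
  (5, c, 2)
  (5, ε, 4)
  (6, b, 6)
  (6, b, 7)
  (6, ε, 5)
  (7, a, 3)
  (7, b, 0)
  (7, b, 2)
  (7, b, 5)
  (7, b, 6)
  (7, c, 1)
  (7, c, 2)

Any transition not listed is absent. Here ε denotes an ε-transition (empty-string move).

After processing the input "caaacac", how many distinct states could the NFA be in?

Start: ε-closure({0}) = {0, 4, 5, 6}.
Read 'c': {0, 4, 5, 6} → {0, 1, 2, 3, 4, 5, 6, 7}.
Read 'a': {0, 1, 2, 3, 4, 5, 6, 7} → {0, 1, 2, 3, 4, 5, 6, 7}.
Read 'a': {0, 1, 2, 3, 4, 5, 6, 7} → {0, 1, 2, 3, 4, 5, 6, 7}.
Read 'a': {0, 1, 2, 3, 4, 5, 6, 7} → {0, 1, 2, 3, 4, 5, 6, 7}.
Read 'c': {0, 1, 2, 3, 4, 5, 6, 7} → {0, 1, 2, 3, 4, 5, 6, 7}.
Read 'a': {0, 1, 2, 3, 4, 5, 6, 7} → {0, 1, 2, 3, 4, 5, 6, 7}.
Read 'c': {0, 1, 2, 3, 4, 5, 6, 7} → {0, 1, 2, 3, 4, 5, 6, 7}.
That set has 8 states.

8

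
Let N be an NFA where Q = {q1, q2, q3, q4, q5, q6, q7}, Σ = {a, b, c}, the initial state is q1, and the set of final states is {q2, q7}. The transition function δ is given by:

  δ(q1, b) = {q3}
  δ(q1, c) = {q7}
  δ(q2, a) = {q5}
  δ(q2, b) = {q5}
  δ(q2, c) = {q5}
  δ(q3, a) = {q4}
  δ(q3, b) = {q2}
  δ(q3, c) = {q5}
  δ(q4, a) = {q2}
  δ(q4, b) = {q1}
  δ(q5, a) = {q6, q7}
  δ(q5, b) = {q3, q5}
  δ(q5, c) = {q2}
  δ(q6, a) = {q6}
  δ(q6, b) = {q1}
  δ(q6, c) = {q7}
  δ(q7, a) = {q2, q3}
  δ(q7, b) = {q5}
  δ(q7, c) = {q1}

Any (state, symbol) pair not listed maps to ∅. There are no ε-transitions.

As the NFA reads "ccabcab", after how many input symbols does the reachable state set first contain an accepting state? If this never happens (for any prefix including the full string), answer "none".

Start in {q1}.
Read 'c': {q1} → {q7}.
None of the earlier sets intersect F, but {q7} does.

1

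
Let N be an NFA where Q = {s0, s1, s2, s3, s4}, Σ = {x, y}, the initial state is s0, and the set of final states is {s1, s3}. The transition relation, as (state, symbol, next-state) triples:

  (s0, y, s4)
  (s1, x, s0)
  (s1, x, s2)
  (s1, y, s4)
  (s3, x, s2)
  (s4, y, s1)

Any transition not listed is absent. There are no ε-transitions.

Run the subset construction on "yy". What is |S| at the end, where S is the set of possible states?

1

Start in {s0}.
Read 'y': {s0} → {s4}.
Read 'y': {s4} → {s1}.
That set has 1 state.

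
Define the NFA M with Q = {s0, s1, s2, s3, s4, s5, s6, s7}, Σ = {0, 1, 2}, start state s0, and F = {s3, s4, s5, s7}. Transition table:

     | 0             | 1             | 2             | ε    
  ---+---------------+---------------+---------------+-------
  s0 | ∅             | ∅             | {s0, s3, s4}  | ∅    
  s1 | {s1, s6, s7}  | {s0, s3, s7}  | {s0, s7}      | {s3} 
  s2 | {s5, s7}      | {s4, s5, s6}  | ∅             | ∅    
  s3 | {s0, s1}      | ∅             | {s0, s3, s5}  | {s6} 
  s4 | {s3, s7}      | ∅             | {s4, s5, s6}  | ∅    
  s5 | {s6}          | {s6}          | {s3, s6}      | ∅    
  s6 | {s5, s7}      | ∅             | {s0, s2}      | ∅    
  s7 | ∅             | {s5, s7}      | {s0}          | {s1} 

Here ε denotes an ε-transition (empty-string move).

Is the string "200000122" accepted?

Start in {s0}.
Read '2': s0→{s0, s3, s4}; union {s0, s3, s4}; ε-closure = {s0, s3, s4, s6}.
Read '0': s0→∅, s3→{s0, s1}, s4→{s3, s7}, s6→{s5, s7}; union {s0, s1, s3, s5, s7}; ε-closure = {s0, s1, s3, s5, s6, s7}.
Read '0': s0→∅, s1→{s1, s6, s7}, s3→{s0, s1}, s5→{s6}, s6→{s5, s7}, s7→∅; union {s0, s1, s5, s6, s7}; ε-closure = {s0, s1, s3, s5, s6, s7}.
Read '0': s0→∅, s1→{s1, s6, s7}, s3→{s0, s1}, s5→{s6}, s6→{s5, s7}, s7→∅; union {s0, s1, s5, s6, s7}; ε-closure = {s0, s1, s3, s5, s6, s7}.
Read '0': s0→∅, s1→{s1, s6, s7}, s3→{s0, s1}, s5→{s6}, s6→{s5, s7}, s7→∅; union {s0, s1, s5, s6, s7}; ε-closure = {s0, s1, s3, s5, s6, s7}.
Read '0': s0→∅, s1→{s1, s6, s7}, s3→{s0, s1}, s5→{s6}, s6→{s5, s7}, s7→∅; union {s0, s1, s5, s6, s7}; ε-closure = {s0, s1, s3, s5, s6, s7}.
Read '1': s0→∅, s1→{s0, s3, s7}, s3→∅, s5→{s6}, s6→∅, s7→{s5, s7}; union {s0, s3, s5, s6, s7}; ε-closure = {s0, s1, s3, s5, s6, s7}.
Read '2': s0→{s0, s3, s4}, s1→{s0, s7}, s3→{s0, s3, s5}, s5→{s3, s6}, s6→{s0, s2}, s7→{s0}; union {s0, s2, s3, s4, s5, s6, s7}; ε-closure = {s0, s1, s2, s3, s4, s5, s6, s7}.
Read '2': s0→{s0, s3, s4}, s1→{s0, s7}, s2→∅, s3→{s0, s3, s5}, s4→{s4, s5, s6}, s5→{s3, s6}, s6→{s0, s2}, s7→{s0}; union {s0, s2, s3, s4, s5, s6, s7}; ε-closure = {s0, s1, s2, s3, s4, s5, s6, s7}.
The final set {s0, s1, s2, s3, s4, s5, s6, s7} contains the accepting states s3, s4, s5, s7.

Yes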